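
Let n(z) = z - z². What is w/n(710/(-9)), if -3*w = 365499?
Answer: 9868473/510490 ≈ 19.331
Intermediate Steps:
w = -121833 (w = -⅓*365499 = -121833)
w/n(710/(-9)) = -121833*(-9/(710*(1 - 710/(-9)))) = -121833*(-9/(710*(1 - 710*(-1)/9))) = -121833*(-9/(710*(1 - 1*(-710/9)))) = -121833*(-9/(710*(1 + 710/9))) = -121833/((-710/9*719/9)) = -121833/(-510490/81) = -121833*(-81/510490) = 9868473/510490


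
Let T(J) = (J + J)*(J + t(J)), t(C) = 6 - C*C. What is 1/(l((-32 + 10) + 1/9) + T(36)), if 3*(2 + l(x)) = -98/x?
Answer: -197/17786836 ≈ -1.1076e-5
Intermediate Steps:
t(C) = 6 - C²
T(J) = 2*J*(6 + J - J²) (T(J) = (J + J)*(J + (6 - J²)) = (2*J)*(6 + J - J²) = 2*J*(6 + J - J²))
l(x) = -2 - 98/(3*x) (l(x) = -2 + (-98/x)/3 = -2 - 98/(3*x))
1/(l((-32 + 10) + 1/9) + T(36)) = 1/((-2 - 98/(3*((-32 + 10) + 1/9))) + 2*36*(6 + 36 - 1*36²)) = 1/((-2 - 98/(3*(-22 + ⅑))) + 2*36*(6 + 36 - 1*1296)) = 1/((-2 - 98/(3*(-197/9))) + 2*36*(6 + 36 - 1296)) = 1/((-2 - 98/3*(-9/197)) + 2*36*(-1254)) = 1/((-2 + 294/197) - 90288) = 1/(-100/197 - 90288) = 1/(-17786836/197) = -197/17786836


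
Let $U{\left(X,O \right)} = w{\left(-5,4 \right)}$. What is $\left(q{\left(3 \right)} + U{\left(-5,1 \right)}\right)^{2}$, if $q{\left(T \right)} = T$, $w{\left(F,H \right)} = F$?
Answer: $4$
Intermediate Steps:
$U{\left(X,O \right)} = -5$
$\left(q{\left(3 \right)} + U{\left(-5,1 \right)}\right)^{2} = \left(3 - 5\right)^{2} = \left(-2\right)^{2} = 4$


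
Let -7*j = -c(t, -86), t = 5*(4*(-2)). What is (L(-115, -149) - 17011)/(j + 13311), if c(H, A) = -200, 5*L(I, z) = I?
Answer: -119238/92977 ≈ -1.2824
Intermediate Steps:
t = -40 (t = 5*(-8) = -40)
L(I, z) = I/5
j = -200/7 (j = -(-1)*(-200)/7 = -⅐*200 = -200/7 ≈ -28.571)
(L(-115, -149) - 17011)/(j + 13311) = ((⅕)*(-115) - 17011)/(-200/7 + 13311) = (-23 - 17011)/(92977/7) = -17034*7/92977 = -119238/92977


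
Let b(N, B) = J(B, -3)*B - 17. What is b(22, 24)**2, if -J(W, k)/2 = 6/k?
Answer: 6241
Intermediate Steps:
J(W, k) = -12/k
b(N, B) = -17 + 4*B (b(N, B) = (-12/(-3))*B - 17 = (-12*(-1/3))*B - 17 = 4*B - 17 = -17 + 4*B)
b(22, 24)**2 = (-17 + 4*24)**2 = (-17 + 96)**2 = 79**2 = 6241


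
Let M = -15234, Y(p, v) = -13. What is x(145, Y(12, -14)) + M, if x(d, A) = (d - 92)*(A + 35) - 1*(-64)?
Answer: -14004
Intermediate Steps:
x(d, A) = 64 + (-92 + d)*(35 + A) (x(d, A) = (-92 + d)*(35 + A) + 64 = 64 + (-92 + d)*(35 + A))
x(145, Y(12, -14)) + M = (-3156 - 92*(-13) + 35*145 - 13*145) - 15234 = (-3156 + 1196 + 5075 - 1885) - 15234 = 1230 - 15234 = -14004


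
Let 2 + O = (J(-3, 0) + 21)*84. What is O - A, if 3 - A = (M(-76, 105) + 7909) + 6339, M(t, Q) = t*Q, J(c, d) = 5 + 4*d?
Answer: 8447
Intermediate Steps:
M(t, Q) = Q*t
O = 2182 (O = -2 + ((5 + 4*0) + 21)*84 = -2 + ((5 + 0) + 21)*84 = -2 + (5 + 21)*84 = -2 + 26*84 = -2 + 2184 = 2182)
A = -6265 (A = 3 - ((105*(-76) + 7909) + 6339) = 3 - ((-7980 + 7909) + 6339) = 3 - (-71 + 6339) = 3 - 1*6268 = 3 - 6268 = -6265)
O - A = 2182 - 1*(-6265) = 2182 + 6265 = 8447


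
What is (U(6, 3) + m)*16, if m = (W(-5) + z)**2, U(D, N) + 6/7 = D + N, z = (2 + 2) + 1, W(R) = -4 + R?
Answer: 2704/7 ≈ 386.29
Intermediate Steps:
z = 5 (z = 4 + 1 = 5)
U(D, N) = -6/7 + D + N (U(D, N) = -6/7 + (D + N) = -6/7 + D + N)
m = 16 (m = ((-4 - 5) + 5)**2 = (-9 + 5)**2 = (-4)**2 = 16)
(U(6, 3) + m)*16 = ((-6/7 + 6 + 3) + 16)*16 = (57/7 + 16)*16 = (169/7)*16 = 2704/7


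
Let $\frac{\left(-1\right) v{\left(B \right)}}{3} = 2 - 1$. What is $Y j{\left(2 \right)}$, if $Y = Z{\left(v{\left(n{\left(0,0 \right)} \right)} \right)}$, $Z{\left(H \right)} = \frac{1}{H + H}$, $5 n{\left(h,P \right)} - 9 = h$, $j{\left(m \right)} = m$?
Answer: $- \frac{1}{3} \approx -0.33333$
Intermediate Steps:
$n{\left(h,P \right)} = \frac{9}{5} + \frac{h}{5}$
$v{\left(B \right)} = -3$ ($v{\left(B \right)} = - 3 \left(2 - 1\right) = \left(-3\right) 1 = -3$)
$Z{\left(H \right)} = \frac{1}{2 H}$
$Y = - \frac{1}{6}$ ($Y = \frac{1}{2 \left(-3\right)} = \frac{1}{2} \left(- \frac{1}{3}\right) = - \frac{1}{6} \approx -0.16667$)
$Y j{\left(2 \right)} = \left(- \frac{1}{6}\right) 2 = - \frac{1}{3}$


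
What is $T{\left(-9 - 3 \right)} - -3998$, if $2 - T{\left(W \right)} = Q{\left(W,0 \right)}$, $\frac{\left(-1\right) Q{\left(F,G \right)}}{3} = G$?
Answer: $4000$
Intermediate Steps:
$Q{\left(F,G \right)} = - 3 G$
$T{\left(W \right)} = 2$ ($T{\left(W \right)} = 2 - \left(-3\right) 0 = 2 - 0 = 2 + 0 = 2$)
$T{\left(-9 - 3 \right)} - -3998 = 2 - -3998 = 2 + 3998 = 4000$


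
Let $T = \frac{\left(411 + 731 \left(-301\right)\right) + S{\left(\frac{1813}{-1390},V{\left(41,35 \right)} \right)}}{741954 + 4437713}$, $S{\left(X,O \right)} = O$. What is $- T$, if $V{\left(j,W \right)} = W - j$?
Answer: $\frac{219626}{5179667} \approx 0.042402$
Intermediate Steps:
$T = - \frac{219626}{5179667}$ ($T = \frac{\left(411 + 731 \left(-301\right)\right) + \left(35 - 41\right)}{741954 + 4437713} = \frac{\left(411 - 220031\right) + \left(35 - 41\right)}{5179667} = \left(-219620 - 6\right) \frac{1}{5179667} = \left(-219626\right) \frac{1}{5179667} = - \frac{219626}{5179667} \approx -0.042402$)
$- T = \left(-1\right) \left(- \frac{219626}{5179667}\right) = \frac{219626}{5179667}$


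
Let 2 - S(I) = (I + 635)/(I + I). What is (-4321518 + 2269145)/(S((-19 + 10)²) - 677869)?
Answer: 166242213/54907585 ≈ 3.0277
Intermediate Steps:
S(I) = 2 - (635 + I)/(2*I) (S(I) = 2 - (I + 635)/(I + I) = 2 - (635 + I)/(2*I))
(-4321518 + 2269145)/(S((-19 + 10)²) - 677869) = (-4321518 + 2269145)/((-635 + 3*(-19 + 10)²)/(2*((-19 + 10)²)) - 677869) = -2052373/((-635 + 3*(-9)²)/(2*((-9)²)) - 677869) = -2052373/((½)*(-635 + 3*81)/81 - 677869) = -2052373/((½)*(1/81)*(-635 + 243) - 677869) = -2052373/((½)*(1/81)*(-392) - 677869) = -2052373/(-196/81 - 677869) = -2052373/(-54907585/81) = -2052373*(-81/54907585) = 166242213/54907585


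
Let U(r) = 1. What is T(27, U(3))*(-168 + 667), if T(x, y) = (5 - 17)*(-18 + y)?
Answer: 101796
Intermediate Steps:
T(x, y) = 216 - 12*y (T(x, y) = -12*(-18 + y) = 216 - 12*y)
T(27, U(3))*(-168 + 667) = (216 - 12*1)*(-168 + 667) = (216 - 12)*499 = 204*499 = 101796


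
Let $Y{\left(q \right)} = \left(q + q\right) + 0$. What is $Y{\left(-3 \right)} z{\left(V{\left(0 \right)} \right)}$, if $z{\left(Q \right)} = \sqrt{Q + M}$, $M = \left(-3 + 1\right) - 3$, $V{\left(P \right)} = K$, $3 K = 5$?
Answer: $- 2 i \sqrt{30} \approx - 10.954 i$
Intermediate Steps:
$K = \frac{5}{3}$ ($K = \frac{1}{3} \cdot 5 = \frac{5}{3} \approx 1.6667$)
$V{\left(P \right)} = \frac{5}{3}$
$M = -5$ ($M = -2 - 3 = -5$)
$Y{\left(q \right)} = 2 q$ ($Y{\left(q \right)} = 2 q + 0 = 2 q$)
$z{\left(Q \right)} = \sqrt{-5 + Q}$ ($z{\left(Q \right)} = \sqrt{Q - 5} = \sqrt{-5 + Q}$)
$Y{\left(-3 \right)} z{\left(V{\left(0 \right)} \right)} = 2 \left(-3\right) \sqrt{-5 + \frac{5}{3}} = - 6 \sqrt{- \frac{10}{3}} = - 6 \frac{i \sqrt{30}}{3} = - 2 i \sqrt{30}$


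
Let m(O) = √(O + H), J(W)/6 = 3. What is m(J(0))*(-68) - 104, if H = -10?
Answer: -104 - 136*√2 ≈ -296.33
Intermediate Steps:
J(W) = 18 (J(W) = 6*3 = 18)
m(O) = √(-10 + O) (m(O) = √(O - 10) = √(-10 + O))
m(J(0))*(-68) - 104 = √(-10 + 18)*(-68) - 104 = √8*(-68) - 104 = (2*√2)*(-68) - 104 = -136*√2 - 104 = -104 - 136*√2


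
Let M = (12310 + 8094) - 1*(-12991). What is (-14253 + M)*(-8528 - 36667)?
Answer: -865122690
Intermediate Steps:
M = 33395 (M = 20404 + 12991 = 33395)
(-14253 + M)*(-8528 - 36667) = (-14253 + 33395)*(-8528 - 36667) = 19142*(-45195) = -865122690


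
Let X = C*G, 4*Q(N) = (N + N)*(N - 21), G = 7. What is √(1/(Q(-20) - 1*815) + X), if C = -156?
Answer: I*√2211305/45 ≈ 33.045*I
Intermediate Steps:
Q(N) = N*(-21 + N)/2 (Q(N) = ((N + N)*(N - 21))/4 = ((2*N)*(-21 + N))/4 = (2*N*(-21 + N))/4 = N*(-21 + N)/2)
X = -1092 (X = -156*7 = -1092)
√(1/(Q(-20) - 1*815) + X) = √(1/((½)*(-20)*(-21 - 20) - 1*815) - 1092) = √(1/((½)*(-20)*(-41) - 815) - 1092) = √(1/(410 - 815) - 1092) = √(1/(-405) - 1092) = √(-1/405 - 1092) = √(-442261/405) = I*√2211305/45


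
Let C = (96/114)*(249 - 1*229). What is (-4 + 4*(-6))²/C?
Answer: 931/20 ≈ 46.550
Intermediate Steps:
C = 320/19 (C = (96*(1/114))*(249 - 229) = (16/19)*20 = 320/19 ≈ 16.842)
(-4 + 4*(-6))²/C = (-4 + 4*(-6))²/(320/19) = (-4 - 24)²*(19/320) = (-28)²*(19/320) = 784*(19/320) = 931/20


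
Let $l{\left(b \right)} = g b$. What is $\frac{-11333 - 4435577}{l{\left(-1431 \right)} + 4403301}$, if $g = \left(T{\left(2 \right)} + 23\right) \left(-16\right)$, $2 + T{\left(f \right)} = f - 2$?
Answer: $- \frac{4446910}{4884117} \approx -0.91048$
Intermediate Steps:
$T{\left(f \right)} = -4 + f$ ($T{\left(f \right)} = -2 + \left(f - 2\right) = -2 + \left(-2 + f\right) = -4 + f$)
$g = -336$ ($g = \left(\left(-4 + 2\right) + 23\right) \left(-16\right) = \left(-2 + 23\right) \left(-16\right) = 21 \left(-16\right) = -336$)
$l{\left(b \right)} = - 336 b$
$\frac{-11333 - 4435577}{l{\left(-1431 \right)} + 4403301} = \frac{-11333 - 4435577}{\left(-336\right) \left(-1431\right) + 4403301} = - \frac{4446910}{480816 + 4403301} = - \frac{4446910}{4884117}$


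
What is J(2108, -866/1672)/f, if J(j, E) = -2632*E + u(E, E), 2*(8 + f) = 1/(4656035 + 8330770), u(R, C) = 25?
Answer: -7535957231790/43427875711 ≈ -173.53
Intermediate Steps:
f = -207788879/25973610 (f = -8 + 1/(2*(4656035 + 8330770)) = -8 + (½)/12986805 = -8 + (½)*(1/12986805) = -8 + 1/25973610 = -207788879/25973610 ≈ -8.0000)
J(j, E) = 25 - 2632*E (J(j, E) = -2632*E + 25 = 25 - 2632*E)
J(2108, -866/1672)/f = (25 - (-2279312)/1672)/(-207788879/25973610) = (25 - (-2279312)/1672)*(-25973610/207788879) = (25 - 2632*(-433/836))*(-25973610/207788879) = (25 + 284914/209)*(-25973610/207788879) = (290139/209)*(-25973610/207788879) = -7535957231790/43427875711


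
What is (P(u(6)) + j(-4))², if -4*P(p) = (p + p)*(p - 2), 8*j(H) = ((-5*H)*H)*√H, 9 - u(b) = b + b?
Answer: -1375/4 + 300*I ≈ -343.75 + 300.0*I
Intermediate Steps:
u(b) = 9 - 2*b (u(b) = 9 - (b + b) = 9 - 2*b)
j(H) = -5*H^(5/2)/8 (j(H) = (((-5*H)*H)*√H)/8 = ((-5*H²)*√H)/8 = (-5*H^(5/2))/8 = -5*H^(5/2)/8)
P(p) = -p*(-2 + p)/2 (P(p) = -(p + p)*(p - 2)/4 = -2*p*(-2 + p)/4 = -p*(-2 + p)/2)
(P(u(6)) + j(-4))² = ((9 - 2*6)*(2 - (9 - 2*6))/2 - 20*I)² = ((9 - 12)*(2 - (9 - 12))/2 - 20*I)² = ((½)*(-3)*(2 - 1*(-3)) - 20*I)² = ((½)*(-3)*(2 + 3) - 20*I)² = ((½)*(-3)*5 - 20*I)² = (-15/2 - 20*I)²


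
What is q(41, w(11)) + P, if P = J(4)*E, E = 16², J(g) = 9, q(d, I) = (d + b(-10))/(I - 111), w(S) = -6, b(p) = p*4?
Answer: 269567/117 ≈ 2304.0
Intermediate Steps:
b(p) = 4*p
q(d, I) = (-40 + d)/(-111 + I) (q(d, I) = (d + 4*(-10))/(I - 111) = (d - 40)/(-111 + I) = (-40 + d)/(-111 + I))
E = 256
P = 2304 (P = 9*256 = 2304)
q(41, w(11)) + P = (-40 + 41)/(-111 - 6) + 2304 = 1/(-117) + 2304 = -1/117*1 + 2304 = -1/117 + 2304 = 269567/117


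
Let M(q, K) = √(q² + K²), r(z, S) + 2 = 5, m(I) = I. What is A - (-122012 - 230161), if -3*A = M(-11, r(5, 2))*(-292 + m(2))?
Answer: 352173 + 290*√130/3 ≈ 3.5328e+5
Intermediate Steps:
r(z, S) = 3 (r(z, S) = -2 + 5 = 3)
M(q, K) = √(K² + q²)
A = 290*√130/3 (A = -√(3² + (-11)²)*(-292 + 2)/3 = -√(9 + 121)*(-290)/3 = -√130*(-290)/3 = -(-290)*√130/3 = 290*√130/3 ≈ 1102.2)
A - (-122012 - 230161) = 290*√130/3 - (-122012 - 230161) = 290*√130/3 - 1*(-352173) = 290*√130/3 + 352173 = 352173 + 290*√130/3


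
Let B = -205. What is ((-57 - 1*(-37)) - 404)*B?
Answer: 86920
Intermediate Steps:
((-57 - 1*(-37)) - 404)*B = ((-57 - 1*(-37)) - 404)*(-205) = ((-57 + 37) - 404)*(-205) = (-20 - 404)*(-205) = -424*(-205) = 86920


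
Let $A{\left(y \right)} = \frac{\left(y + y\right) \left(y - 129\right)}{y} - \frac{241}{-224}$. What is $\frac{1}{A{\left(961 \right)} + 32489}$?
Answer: $\frac{224}{7650513} \approx 2.9279 \cdot 10^{-5}$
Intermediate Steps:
$A{\left(y \right)} = - \frac{57551}{224} + 2 y$ ($A{\left(y \right)} = \frac{2 y \left(-129 + y\right)}{y} - - \frac{241}{224} = \frac{2 y \left(-129 + y\right)}{y} + \frac{241}{224} = \left(-258 + 2 y\right) + \frac{241}{224} = - \frac{57551}{224} + 2 y$)
$\frac{1}{A{\left(961 \right)} + 32489} = \frac{1}{\left(- \frac{57551}{224} + 2 \cdot 961\right) + 32489} = \frac{1}{\left(- \frac{57551}{224} + 1922\right) + 32489} = \frac{1}{\frac{372977}{224} + 32489} = \frac{1}{\frac{7650513}{224}} = \frac{224}{7650513}$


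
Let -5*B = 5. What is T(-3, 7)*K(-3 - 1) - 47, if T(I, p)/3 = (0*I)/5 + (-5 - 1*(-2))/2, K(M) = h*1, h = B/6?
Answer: -185/4 ≈ -46.250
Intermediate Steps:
B = -1 (B = -⅕*5 = -1)
h = -⅙ (h = -1/6 = -1*⅙ = -⅙ ≈ -0.16667)
K(M) = -⅙ (K(M) = -⅙*1 = -⅙)
T(I, p) = -9/2 (T(I, p) = 3*((0*I)/5 + (-5 - 1*(-2))/2) = 3*(0*(⅕) + (-5 + 2)*(½)) = 3*(0 - 3*½) = 3*(0 - 3/2) = 3*(-3/2) = -9/2)
T(-3, 7)*K(-3 - 1) - 47 = -9/2*(-⅙) - 47 = ¾ - 47 = -185/4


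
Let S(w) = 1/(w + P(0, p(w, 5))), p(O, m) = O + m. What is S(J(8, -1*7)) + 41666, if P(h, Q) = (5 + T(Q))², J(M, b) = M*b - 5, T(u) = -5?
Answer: 2541625/61 ≈ 41666.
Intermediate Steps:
J(M, b) = -5 + M*b
P(h, Q) = 0 (P(h, Q) = (5 - 5)² = 0² = 0)
S(w) = 1/w (S(w) = 1/(w + 0) = 1/w)
S(J(8, -1*7)) + 41666 = 1/(-5 + 8*(-1*7)) + 41666 = 1/(-5 + 8*(-7)) + 41666 = 1/(-5 - 56) + 41666 = 1/(-61) + 41666 = -1/61 + 41666 = 2541625/61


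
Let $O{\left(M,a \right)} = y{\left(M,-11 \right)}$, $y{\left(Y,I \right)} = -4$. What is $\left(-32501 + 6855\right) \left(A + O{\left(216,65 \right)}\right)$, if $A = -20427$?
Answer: $523973426$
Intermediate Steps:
$O{\left(M,a \right)} = -4$
$\left(-32501 + 6855\right) \left(A + O{\left(216,65 \right)}\right) = \left(-32501 + 6855\right) \left(-20427 - 4\right) = \left(-25646\right) \left(-20431\right) = 523973426$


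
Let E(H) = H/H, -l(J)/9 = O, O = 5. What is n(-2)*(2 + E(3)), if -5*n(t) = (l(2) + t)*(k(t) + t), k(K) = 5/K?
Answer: -1269/10 ≈ -126.90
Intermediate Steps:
l(J) = -45 (l(J) = -9*5 = -45)
n(t) = -(-45 + t)*(t + 5/t)/5 (n(t) = -(-45 + t)*(5/t + t)/5 = -(-45 + t)*(t + 5/t)/5)
E(H) = 1
n(-2)*(2 + E(3)) = (-1 + 9*(-2) + 45/(-2) - ⅕*(-2)²)*(2 + 1) = (-1 - 18 + 45*(-½) - ⅕*4)*3 = (-1 - 18 - 45/2 - ⅘)*3 = -423/10*3 = -1269/10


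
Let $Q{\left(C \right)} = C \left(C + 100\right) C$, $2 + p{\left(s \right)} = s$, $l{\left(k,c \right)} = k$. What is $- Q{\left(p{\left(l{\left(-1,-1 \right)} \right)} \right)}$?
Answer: $-873$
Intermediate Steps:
$p{\left(s \right)} = -2 + s$
$Q{\left(C \right)} = C^{2} \left(100 + C\right)$ ($Q{\left(C \right)} = C \left(100 + C\right) C = C^{2} \left(100 + C\right)$)
$- Q{\left(p{\left(l{\left(-1,-1 \right)} \right)} \right)} = - \left(-2 - 1\right)^{2} \left(100 - 3\right) = - \left(-3\right)^{2} \left(100 - 3\right) = - 9 \cdot 97 = \left(-1\right) 873 = -873$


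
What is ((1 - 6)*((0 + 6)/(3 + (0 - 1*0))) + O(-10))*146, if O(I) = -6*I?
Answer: 7300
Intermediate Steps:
((1 - 6)*((0 + 6)/(3 + (0 - 1*0))) + O(-10))*146 = ((1 - 6)*((0 + 6)/(3 + (0 - 1*0))) - 6*(-10))*146 = (-30/(3 + (0 + 0)) + 60)*146 = (-30/(3 + 0) + 60)*146 = (-30/3 + 60)*146 = (-5*2 + 60)*146 = (-10 + 60)*146 = 50*146 = 7300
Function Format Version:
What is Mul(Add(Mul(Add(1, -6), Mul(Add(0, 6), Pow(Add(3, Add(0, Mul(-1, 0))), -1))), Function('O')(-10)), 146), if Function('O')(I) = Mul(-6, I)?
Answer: 7300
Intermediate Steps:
Mul(Add(Mul(Add(1, -6), Mul(Add(0, 6), Pow(Add(3, Add(0, Mul(-1, 0))), -1))), Function('O')(-10)), 146) = Mul(Add(Mul(Add(1, -6), Mul(Add(0, 6), Pow(Add(3, Add(0, Mul(-1, 0))), -1))), Mul(-6, -10)), 146) = Mul(Add(Mul(-5, Mul(6, Pow(Add(3, Add(0, 0)), -1))), 60), 146) = Mul(Add(Mul(-5, Mul(6, Pow(Add(3, 0), -1))), 60), 146) = Mul(Add(Mul(-5, Mul(6, Pow(3, -1))), 60), 146) = Mul(Add(Mul(-5, Mul(6, Rational(1, 3))), 60), 146) = Mul(Add(Mul(-5, 2), 60), 146) = Mul(Add(-10, 60), 146) = Mul(50, 146) = 7300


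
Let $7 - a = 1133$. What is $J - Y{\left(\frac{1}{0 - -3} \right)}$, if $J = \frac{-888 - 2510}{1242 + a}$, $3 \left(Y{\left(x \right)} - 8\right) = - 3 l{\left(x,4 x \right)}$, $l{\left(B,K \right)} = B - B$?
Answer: $- \frac{2163}{58} \approx -37.293$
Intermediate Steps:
$l{\left(B,K \right)} = 0$
$a = -1126$ ($a = 7 - 1133 = -1126$)
$Y{\left(x \right)} = 8$ ($Y{\left(x \right)} = 8 + \frac{\left(-3\right) 0}{3} = 8 + \frac{1}{3} \cdot 0 = 8 + 0 = 8$)
$J = - \frac{1699}{58}$ ($J = \frac{-888 - 2510}{1242 - 1126} = - \frac{3398}{116} = \left(-3398\right) \frac{1}{116} = - \frac{1699}{58} \approx -29.293$)
$J - Y{\left(\frac{1}{0 - -3} \right)} = - \frac{1699}{58} - 8 = - \frac{2163}{58}$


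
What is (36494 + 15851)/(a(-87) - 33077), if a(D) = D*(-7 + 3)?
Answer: -52345/32729 ≈ -1.5993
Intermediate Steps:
a(D) = -4*D (a(D) = D*(-4) = -4*D)
(36494 + 15851)/(a(-87) - 33077) = (36494 + 15851)/(-4*(-87) - 33077) = 52345/(348 - 33077) = 52345/(-32729) = 52345*(-1/32729) = -52345/32729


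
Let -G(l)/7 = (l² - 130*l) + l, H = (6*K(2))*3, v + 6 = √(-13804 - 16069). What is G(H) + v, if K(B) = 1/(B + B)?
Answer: 15663/4 + I*√29873 ≈ 3915.8 + 172.84*I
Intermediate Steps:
K(B) = 1/(2*B)
v = -6 + I*√29873 (v = -6 + √(-13804 - 16069) = -6 + √(-29873) = -6 + I*√29873 ≈ -6.0 + 172.84*I)
H = 9/2 (H = (6*((½)/2))*3 = (6*((½)*(½)))*3 = (6*(¼))*3 = (3/2)*3 = 9/2 ≈ 4.5000)
G(l) = -7*l² + 903*l (G(l) = -7*((l² - 130*l) + l) = -7*(l² - 129*l) = -7*l² + 903*l)
G(H) + v = 7*(9/2)*(129 - 1*9/2) + (-6 + I*√29873) = 7*(9/2)*(129 - 9/2) + (-6 + I*√29873) = 7*(9/2)*(249/2) + (-6 + I*√29873) = 15687/4 + (-6 + I*√29873) = 15663/4 + I*√29873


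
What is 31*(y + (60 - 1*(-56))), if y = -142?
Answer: -806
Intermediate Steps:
31*(y + (60 - 1*(-56))) = 31*(-142 + (60 - 1*(-56))) = 31*(-142 + (60 + 56)) = 31*(-142 + 116) = 31*(-26) = -806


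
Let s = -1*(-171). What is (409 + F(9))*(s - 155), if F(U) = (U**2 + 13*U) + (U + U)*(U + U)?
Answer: 14896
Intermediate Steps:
s = 171
F(U) = 5*U**2 + 13*U (F(U) = (U**2 + 13*U) + (2*U)*(2*U) = (U**2 + 13*U) + 4*U**2 = 5*U**2 + 13*U)
(409 + F(9))*(s - 155) = (409 + 9*(13 + 5*9))*(171 - 155) = (409 + 9*(13 + 45))*16 = (409 + 9*58)*16 = (409 + 522)*16 = 931*16 = 14896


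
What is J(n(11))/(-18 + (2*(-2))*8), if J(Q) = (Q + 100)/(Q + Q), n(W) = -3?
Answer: 97/300 ≈ 0.32333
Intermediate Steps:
J(Q) = (100 + Q)/(2*Q) (J(Q) = (100 + Q)/((2*Q)) = (100 + Q)*(1/(2*Q)) = (100 + Q)/(2*Q))
J(n(11))/(-18 + (2*(-2))*8) = ((1/2)*(100 - 3)/(-3))/(-18 + (2*(-2))*8) = ((1/2)*(-1/3)*97)/(-18 - 4*8) = -97/(6*(-18 - 32)) = -97/6/(-50) = -97/6*(-1/50) = 97/300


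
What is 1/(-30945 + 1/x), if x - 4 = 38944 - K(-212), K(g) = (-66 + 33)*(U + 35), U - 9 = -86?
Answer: -37562/1162356089 ≈ -3.2315e-5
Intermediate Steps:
U = -77 (U = 9 - 86 = -77)
K(g) = 1386 (K(g) = (-66 + 33)*(-77 + 35) = -33*(-42) = 1386)
x = 37562 (x = 4 + (38944 - 1*1386) = 4 + (38944 - 1386) = 4 + 37558 = 37562)
1/(-30945 + 1/x) = 1/(-30945 + 1/37562) = 1/(-1162356089/37562) = -37562/1162356089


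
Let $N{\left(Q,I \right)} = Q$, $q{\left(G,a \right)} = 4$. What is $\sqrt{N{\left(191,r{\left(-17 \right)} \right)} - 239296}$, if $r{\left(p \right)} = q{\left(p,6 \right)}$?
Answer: $i \sqrt{239105} \approx 488.98 i$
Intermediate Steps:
$r{\left(p \right)} = 4$
$\sqrt{N{\left(191,r{\left(-17 \right)} \right)} - 239296} = \sqrt{191 - 239296} = \sqrt{-239105} = i \sqrt{239105}$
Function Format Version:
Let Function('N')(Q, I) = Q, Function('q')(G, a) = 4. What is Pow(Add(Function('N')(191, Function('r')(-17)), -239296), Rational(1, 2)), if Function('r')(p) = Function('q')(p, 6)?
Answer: Mul(I, Pow(239105, Rational(1, 2))) ≈ Mul(488.98, I)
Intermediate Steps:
Function('r')(p) = 4
Pow(Add(Function('N')(191, Function('r')(-17)), -239296), Rational(1, 2)) = Pow(Add(191, -239296), Rational(1, 2)) = Pow(-239105, Rational(1, 2)) = Mul(I, Pow(239105, Rational(1, 2)))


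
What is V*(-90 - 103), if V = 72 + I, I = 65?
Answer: -26441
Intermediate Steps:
V = 137 (V = 72 + 65 = 137)
V*(-90 - 103) = 137*(-90 - 103) = 137*(-193) = -26441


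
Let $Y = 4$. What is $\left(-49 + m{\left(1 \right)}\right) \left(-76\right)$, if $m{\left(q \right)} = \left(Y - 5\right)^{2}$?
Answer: $3648$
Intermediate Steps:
$m{\left(q \right)} = 1$ ($m{\left(q \right)} = \left(4 - 5\right)^{2} = \left(-1\right)^{2} = 1$)
$\left(-49 + m{\left(1 \right)}\right) \left(-76\right) = \left(-49 + 1\right) \left(-76\right) = \left(-48\right) \left(-76\right) = 3648$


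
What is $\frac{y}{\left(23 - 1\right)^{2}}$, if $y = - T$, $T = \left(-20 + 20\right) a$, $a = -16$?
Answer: $0$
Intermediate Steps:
$T = 0$ ($T = \left(-20 + 20\right) \left(-16\right) = 0 \left(-16\right) = 0$)
$y = 0$ ($y = \left(-1\right) 0 = 0$)
$\frac{y}{\left(23 - 1\right)^{2}} = \frac{0}{\left(23 - 1\right)^{2}} = \frac{0}{22^{2}} = \frac{0}{484} = 0 \cdot \frac{1}{484} = 0$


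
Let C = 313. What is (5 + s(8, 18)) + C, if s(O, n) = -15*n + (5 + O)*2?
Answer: 74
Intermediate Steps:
s(O, n) = 10 - 15*n + 2*O (s(O, n) = -15*n + (10 + 2*O) = 10 - 15*n + 2*O)
(5 + s(8, 18)) + C = (5 + (10 - 15*18 + 2*8)) + 313 = (5 + (10 - 270 + 16)) + 313 = (5 - 244) + 313 = -239 + 313 = 74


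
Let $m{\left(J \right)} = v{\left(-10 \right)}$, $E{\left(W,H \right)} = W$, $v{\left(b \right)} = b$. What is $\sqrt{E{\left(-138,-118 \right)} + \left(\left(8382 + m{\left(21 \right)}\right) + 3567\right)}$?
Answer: $\sqrt{11801} \approx 108.63$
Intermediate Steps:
$m{\left(J \right)} = -10$
$\sqrt{E{\left(-138,-118 \right)} + \left(\left(8382 + m{\left(21 \right)}\right) + 3567\right)} = \sqrt{-138 + \left(\left(8382 - 10\right) + 3567\right)} = \sqrt{-138 + \left(8372 + 3567\right)} = \sqrt{-138 + 11939} = \sqrt{11801}$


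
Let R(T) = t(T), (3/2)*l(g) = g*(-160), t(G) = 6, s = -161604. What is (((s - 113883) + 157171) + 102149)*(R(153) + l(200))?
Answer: 344798998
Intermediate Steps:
l(g) = -320*g/3 (l(g) = 2*(g*(-160))/3 = 2*(-160*g)/3 = -320*g/3)
R(T) = 6
(((s - 113883) + 157171) + 102149)*(R(153) + l(200)) = (((-161604 - 113883) + 157171) + 102149)*(6 - 320/3*200) = ((-275487 + 157171) + 102149)*(6 - 64000/3) = (-118316 + 102149)*(-63982/3) = -16167*(-63982/3) = 344798998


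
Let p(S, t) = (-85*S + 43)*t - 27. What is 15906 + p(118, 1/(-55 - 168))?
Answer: 3551004/223 ≈ 15924.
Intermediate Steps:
p(S, t) = -27 + t*(43 - 85*S) (p(S, t) = (43 - 85*S)*t - 27 = t*(43 - 85*S) - 27 = -27 + t*(43 - 85*S))
15906 + p(118, 1/(-55 - 168)) = 15906 + (-27 + 43/(-55 - 168) - 85*118/(-55 - 168)) = 15906 + (-27 + 43/(-223) - 85*118/(-223)) = 15906 + (-27 + 43*(-1/223) - 85*118*(-1/223)) = 15906 + (-27 - 43/223 + 10030/223) = 15906 + 3966/223 = 3551004/223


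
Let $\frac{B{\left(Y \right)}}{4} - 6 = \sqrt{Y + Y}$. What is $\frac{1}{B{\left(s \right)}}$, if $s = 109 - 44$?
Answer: $- \frac{3}{188} + \frac{\sqrt{130}}{376} \approx 0.014366$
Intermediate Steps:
$s = 65$ ($s = 109 - 44 = 65$)
$B{\left(Y \right)} = 24 + 4 \sqrt{2} \sqrt{Y}$ ($B{\left(Y \right)} = 24 + 4 \sqrt{Y + Y} = 24 + 4 \sqrt{2 Y} = 24 + 4 \sqrt{2} \sqrt{Y}$)
$\frac{1}{B{\left(s \right)}} = \frac{1}{24 + 4 \sqrt{2} \sqrt{65}} = \frac{1}{24 + 4 \sqrt{130}}$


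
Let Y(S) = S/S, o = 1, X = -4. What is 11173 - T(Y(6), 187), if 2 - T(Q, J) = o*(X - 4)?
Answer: 11163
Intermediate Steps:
Y(S) = 1
T(Q, J) = 10 (T(Q, J) = 2 - (-4 - 4) = 2 - (-8) = 2 - 1*(-8) = 2 + 8 = 10)
11173 - T(Y(6), 187) = 11173 - 1*10 = 11173 - 10 = 11163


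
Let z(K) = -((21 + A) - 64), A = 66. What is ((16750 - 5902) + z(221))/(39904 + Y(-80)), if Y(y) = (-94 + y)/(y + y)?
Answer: 866000/3192407 ≈ 0.27127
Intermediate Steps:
z(K) = -23 (z(K) = -((21 + 66) - 64) = -(87 - 64) = -1*23 = -23)
Y(y) = (-94 + y)/(2*y) (Y(y) = (-94 + y)/((2*y)) = (-94 + y)*(1/(2*y)) = (-94 + y)/(2*y))
((16750 - 5902) + z(221))/(39904 + Y(-80)) = ((16750 - 5902) - 23)/(39904 + (½)*(-94 - 80)/(-80)) = (10848 - 23)/(39904 + (½)*(-1/80)*(-174)) = 10825/(39904 + 87/80) = 10825/(3192407/80) = 10825*(80/3192407) = 866000/3192407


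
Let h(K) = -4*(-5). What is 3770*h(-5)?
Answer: 75400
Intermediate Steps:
h(K) = 20
3770*h(-5) = 3770*20 = 75400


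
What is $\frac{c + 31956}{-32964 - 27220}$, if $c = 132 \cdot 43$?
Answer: $- \frac{4704}{7523} \approx -0.62528$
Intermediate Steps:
$c = 5676$
$\frac{c + 31956}{-32964 - 27220} = \frac{5676 + 31956}{-32964 - 27220} = \frac{37632}{-60184} = 37632 \left(- \frac{1}{60184}\right) = - \frac{4704}{7523}$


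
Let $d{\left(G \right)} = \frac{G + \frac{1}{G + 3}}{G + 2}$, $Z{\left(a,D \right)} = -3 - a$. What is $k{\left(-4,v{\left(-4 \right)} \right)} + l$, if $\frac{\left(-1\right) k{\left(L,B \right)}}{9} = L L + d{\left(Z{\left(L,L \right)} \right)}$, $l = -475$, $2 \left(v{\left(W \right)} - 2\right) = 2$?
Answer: $- \frac{2491}{4} \approx -622.75$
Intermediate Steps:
$v{\left(W \right)} = 3$ ($v{\left(W \right)} = 2 + \frac{1}{2} \cdot 2 = 2 + 1 = 3$)
$d{\left(G \right)} = \frac{G + \frac{1}{3 + G}}{2 + G}$
$k{\left(L,B \right)} = - 9 L^{2} - \frac{9 \left(-8 + \left(-3 - L\right)^{2} - 3 L\right)}{-9 + \left(-3 - L\right)^{2} - 5 L}$ ($k{\left(L,B \right)} = - 9 \left(L L + \frac{1 + \left(-3 - L\right)^{2} + 3 \left(-3 - L\right)}{6 + \left(-3 - L\right)^{2} + 5 \left(-3 - L\right)}\right) = - 9 \left(L^{2} + \frac{1 + \left(-3 - L\right)^{2} - \left(9 + 3 L\right)}{6 + \left(-3 - L\right)^{2} - \left(15 + 5 L\right)}\right) = - 9 \left(L^{2} + \frac{-8 + \left(-3 - L\right)^{2} - 3 L}{-9 + \left(-3 - L\right)^{2} - 5 L}\right) = - 9 L^{2} - \frac{9 \left(-8 + \left(-3 - L\right)^{2} - 3 L\right)}{-9 + \left(-3 - L\right)^{2} - 5 L}$)
$k{\left(-4,v{\left(-4 \right)} \right)} + l = \frac{9 \left(-1 - \left(-4\right)^{2} - \left(-4\right)^{3} - \left(-4\right)^{4} - -12\right)}{\left(-4\right) \left(1 - 4\right)} - 475 = 9 \left(- \frac{1}{4}\right) \frac{1}{-3} \left(-1 - 16 - -64 - 256 + 12\right) - 475 = 9 \left(- \frac{1}{4}\right) \left(- \frac{1}{3}\right) \left(-1 - 16 + 64 - 256 + 12\right) - 475 = 9 \left(- \frac{1}{4}\right) \left(- \frac{1}{3}\right) \left(-197\right) - 475 = - \frac{591}{4} - 475 = - \frac{2491}{4}$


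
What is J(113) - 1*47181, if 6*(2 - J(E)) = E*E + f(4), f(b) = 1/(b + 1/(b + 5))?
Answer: -5473100/111 ≈ -49307.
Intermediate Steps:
f(b) = 1/(b + 1/(5 + b))
J(E) = 145/74 - E²/6 (J(E) = 2 - (E*E + (5 + 4)/(1 + 4² + 5*4))/6 = 2 - (E² + 9/(1 + 16 + 20))/6 = 2 - (E² + 9/37)/6 = 2 - (9/37 + E²)/6 = 2 + (-3/74 - E²/6) = 145/74 - E²/6)
J(113) - 1*47181 = (145/74 - ⅙*113²) - 1*47181 = (145/74 - ⅙*12769) - 47181 = (145/74 - 12769/6) - 47181 = -236009/111 - 47181 = -5473100/111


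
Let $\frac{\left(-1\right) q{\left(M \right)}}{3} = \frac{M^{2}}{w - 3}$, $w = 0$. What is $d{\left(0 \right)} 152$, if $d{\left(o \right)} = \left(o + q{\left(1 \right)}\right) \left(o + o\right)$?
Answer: $0$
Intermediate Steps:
$q{\left(M \right)} = M^{2}$ ($q{\left(M \right)} = - 3 \frac{M^{2}}{0 - 3} = - 3 \frac{M^{2}}{-3} = - 3 \left(- \frac{M^{2}}{3}\right) = M^{2}$)
$d{\left(o \right)} = 2 o \left(1 + o\right)$ ($d{\left(o \right)} = \left(o + 1^{2}\right) \left(o + o\right) = \left(o + 1\right) 2 o = \left(1 + o\right) 2 o = 2 o \left(1 + o\right)$)
$d{\left(0 \right)} 152 = 2 \cdot 0 \left(1 + 0\right) 152 = 2 \cdot 0 \cdot 1 \cdot 152 = 0 \cdot 152 = 0$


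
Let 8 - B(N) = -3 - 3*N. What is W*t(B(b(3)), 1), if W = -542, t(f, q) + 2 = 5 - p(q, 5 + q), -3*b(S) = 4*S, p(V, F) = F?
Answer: 1626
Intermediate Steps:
b(S) = -4*S/3
B(N) = 11 + 3*N (B(N) = 8 - (-3 - 3*N) = 8 + (3 + 3*N) = 11 + 3*N)
t(f, q) = -2 - q (t(f, q) = -2 + (5 - (5 + q)) = -2 + (5 + (-5 - q)) = -2 - q)
W*t(B(b(3)), 1) = -542*(-2 - 1*1) = -542*(-2 - 1) = -542*(-3) = 1626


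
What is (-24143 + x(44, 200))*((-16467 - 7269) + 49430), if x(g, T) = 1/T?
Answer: -62033011353/100 ≈ -6.2033e+8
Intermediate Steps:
(-24143 + x(44, 200))*((-16467 - 7269) + 49430) = (-24143 + 1/200)*((-16467 - 7269) + 49430) = (-24143 + 1/200)*(-23736 + 49430) = -4828599/200*25694 = -62033011353/100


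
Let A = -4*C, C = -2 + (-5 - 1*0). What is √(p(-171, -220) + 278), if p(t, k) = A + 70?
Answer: 2*√94 ≈ 19.391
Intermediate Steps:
C = -7 (C = -2 + (-5 + 0) = -2 - 5 = -7)
A = 28 (A = -4*(-7) = 28)
p(t, k) = 98 (p(t, k) = 28 + 70 = 98)
√(p(-171, -220) + 278) = √(98 + 278) = √376 = 2*√94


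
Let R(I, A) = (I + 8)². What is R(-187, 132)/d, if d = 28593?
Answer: 32041/28593 ≈ 1.1206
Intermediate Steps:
R(I, A) = (8 + I)²
R(-187, 132)/d = (8 - 187)²/28593 = (-179)²*(1/28593) = 32041*(1/28593) = 32041/28593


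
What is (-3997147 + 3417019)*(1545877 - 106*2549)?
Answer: -740059427424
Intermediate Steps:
(-3997147 + 3417019)*(1545877 - 106*2549) = -580128*(1545877 - 270194) = -580128*1275683 = -740059427424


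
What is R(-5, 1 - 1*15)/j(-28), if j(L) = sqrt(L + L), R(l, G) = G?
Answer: I*sqrt(14)/2 ≈ 1.8708*I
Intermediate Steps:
j(L) = sqrt(2)*sqrt(L) (j(L) = sqrt(2*L) = sqrt(2)*sqrt(L))
R(-5, 1 - 1*15)/j(-28) = (1 - 1*15)/((sqrt(2)*sqrt(-28))) = (1 - 15)/((sqrt(2)*(2*I*sqrt(7)))) = -14*(-I*sqrt(14)/28) = -(-1)*I*sqrt(14)/2 = I*sqrt(14)/2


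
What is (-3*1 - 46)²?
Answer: 2401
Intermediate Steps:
(-3*1 - 46)² = (-3 - 46)² = (-49)² = 2401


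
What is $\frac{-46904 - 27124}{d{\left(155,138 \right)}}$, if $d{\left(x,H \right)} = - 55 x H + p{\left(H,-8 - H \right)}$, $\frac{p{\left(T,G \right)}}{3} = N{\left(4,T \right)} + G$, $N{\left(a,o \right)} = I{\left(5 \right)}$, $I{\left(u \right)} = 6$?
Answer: $\frac{12338}{196145} \approx 0.062902$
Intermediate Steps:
$N{\left(a,o \right)} = 6$
$p{\left(T,G \right)} = 18 + 3 G$ ($p{\left(T,G \right)} = 3 \left(6 + G\right) = 18 + 3 G$)
$d{\left(x,H \right)} = -6 - 3 H - 55 H x$ ($d{\left(x,H \right)} = - 55 x H + \left(18 + 3 \left(-8 - H\right)\right) = - 55 H x + \left(18 - \left(24 + 3 H\right)\right) = - 55 H x - \left(6 + 3 H\right) = -6 - 3 H - 55 H x$)
$\frac{-46904 - 27124}{d{\left(155,138 \right)}} = \frac{-46904 - 27124}{-6 - 414 - 7590 \cdot 155} = - \frac{74028}{-6 - 414 - 1176450} = - \frac{74028}{-1176870} = \left(-74028\right) \left(- \frac{1}{1176870}\right) = \frac{12338}{196145}$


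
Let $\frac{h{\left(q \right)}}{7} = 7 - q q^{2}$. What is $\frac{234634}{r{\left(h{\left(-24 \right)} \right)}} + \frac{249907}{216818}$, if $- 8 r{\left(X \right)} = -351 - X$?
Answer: $\frac{3850588931}{188105102} \approx 20.47$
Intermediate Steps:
$h{\left(q \right)} = 49 - 7 q^{3}$ ($h{\left(q \right)} = 7 \left(7 - q q^{2}\right) = 7 \left(7 - q^{3}\right) = 49 - 7 q^{3}$)
$r{\left(X \right)} = \frac{351}{8} + \frac{X}{8}$ ($r{\left(X \right)} = - \frac{-351 - X}{8} = \frac{351}{8} + \frac{X}{8}$)
$\frac{234634}{r{\left(h{\left(-24 \right)} \right)}} + \frac{249907}{216818} = \frac{234634}{\frac{351}{8} + \frac{49 - 7 \left(-24\right)^{3}}{8}} + \frac{249907}{216818} = \frac{234634}{\frac{351}{8} + \frac{49 - -96768}{8}} + 249907 \cdot \frac{1}{216818} = \frac{234634}{\frac{351}{8} + \frac{49 + 96768}{8}} + \frac{35701}{30974} = \frac{234634}{\frac{351}{8} + \frac{1}{8} \cdot 96817} + \frac{35701}{30974} = \frac{234634}{\frac{351}{8} + \frac{96817}{8}} + \frac{35701}{30974} = \frac{234634}{12146} + \frac{35701}{30974} = 234634 \cdot \frac{1}{12146} + \frac{35701}{30974} = \frac{117317}{6073} + \frac{35701}{30974} = \frac{3850588931}{188105102}$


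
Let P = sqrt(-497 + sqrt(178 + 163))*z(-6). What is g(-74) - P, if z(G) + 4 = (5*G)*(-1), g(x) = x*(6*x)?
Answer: 32856 - 26*sqrt(-497 + sqrt(341)) ≈ 32856.0 - 568.76*I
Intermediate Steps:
g(x) = 6*x**2
z(G) = -4 - 5*G (z(G) = -4 + (5*G)*(-1) = -4 - 5*G)
P = 26*sqrt(-497 + sqrt(341)) (P = sqrt(-497 + sqrt(178 + 163))*(-4 - 5*(-6)) = sqrt(-497 + sqrt(341))*(-4 + 30) = sqrt(-497 + sqrt(341))*26 = 26*sqrt(-497 + sqrt(341)) ≈ 568.76*I)
g(-74) - P = 6*(-74)**2 - 26*sqrt(-497 + sqrt(341)) = 6*5476 - 26*sqrt(-497 + sqrt(341)) = 32856 - 26*sqrt(-497 + sqrt(341))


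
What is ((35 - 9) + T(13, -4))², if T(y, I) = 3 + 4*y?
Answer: 6561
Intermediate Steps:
((35 - 9) + T(13, -4))² = ((35 - 9) + (3 + 4*13))² = (26 + (3 + 52))² = (26 + 55)² = 81² = 6561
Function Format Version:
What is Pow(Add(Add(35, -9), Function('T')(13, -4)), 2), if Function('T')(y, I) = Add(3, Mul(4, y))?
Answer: 6561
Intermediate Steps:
Pow(Add(Add(35, -9), Function('T')(13, -4)), 2) = Pow(Add(Add(35, -9), Add(3, Mul(4, 13))), 2) = Pow(Add(26, Add(3, 52)), 2) = Pow(Add(26, 55), 2) = Pow(81, 2) = 6561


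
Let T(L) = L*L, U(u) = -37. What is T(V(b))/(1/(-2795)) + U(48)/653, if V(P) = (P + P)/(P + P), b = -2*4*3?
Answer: -1825172/653 ≈ -2795.1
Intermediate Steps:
b = -24 (b = -8*3 = -24)
V(P) = 1 (V(P) = (2*P)/((2*P)) = (2*P)*(1/(2*P)) = 1)
T(L) = L²
T(V(b))/(1/(-2795)) + U(48)/653 = 1²/(1/(-2795)) - 37/653 = 1/(-1/2795) - 37*1/653 = 1*(-2795) - 37/653 = -2795 - 37/653 = -1825172/653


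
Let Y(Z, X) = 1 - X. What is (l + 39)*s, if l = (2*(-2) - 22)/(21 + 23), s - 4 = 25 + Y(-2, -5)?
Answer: 29575/22 ≈ 1344.3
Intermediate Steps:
s = 35 (s = 4 + (25 + (1 - 1*(-5))) = 4 + (25 + (1 + 5)) = 4 + (25 + 6) = 4 + 31 = 35)
l = -13/22 (l = (-4 - 22)/44 = -26*1/44 = -13/22 ≈ -0.59091)
(l + 39)*s = (-13/22 + 39)*35 = (845/22)*35 = 29575/22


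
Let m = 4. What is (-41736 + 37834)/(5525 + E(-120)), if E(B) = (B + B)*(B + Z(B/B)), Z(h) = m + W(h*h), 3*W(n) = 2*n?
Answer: -3902/33205 ≈ -0.11751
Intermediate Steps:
W(n) = 2*n/3 (W(n) = (2*n)/3 = 2*n/3)
Z(h) = 4 + 2*h**2/3 (Z(h) = 4 + 2*(h*h)/3 = 4 + 2*h**2/3)
E(B) = 2*B*(14/3 + B) (E(B) = (B + B)*(B + (4 + 2*(B/B)**2/3)) = (2*B)*(B + (4 + (2/3)*1**2)) = (2*B)*(B + (4 + (2/3)*1)) = (2*B)*(B + (4 + 2/3)) = (2*B)*(B + 14/3) = (2*B)*(14/3 + B) = 2*B*(14/3 + B))
(-41736 + 37834)/(5525 + E(-120)) = (-41736 + 37834)/(5525 + (2/3)*(-120)*(14 + 3*(-120))) = -3902/(5525 + (2/3)*(-120)*(14 - 360)) = -3902/(5525 + (2/3)*(-120)*(-346)) = -3902/(5525 + 27680) = -3902/33205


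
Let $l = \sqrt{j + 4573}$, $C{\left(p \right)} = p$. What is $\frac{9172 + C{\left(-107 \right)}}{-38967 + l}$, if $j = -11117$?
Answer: $- \frac{353235855}{1518433633} - \frac{36260 i \sqrt{409}}{1518433633} \approx -0.23263 - 0.00048294 i$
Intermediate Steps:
$l = 4 i \sqrt{409}$ ($l = \sqrt{-11117 + 4573} = \sqrt{-6544} = 4 i \sqrt{409} \approx 80.895 i$)
$\frac{9172 + C{\left(-107 \right)}}{-38967 + l} = \frac{9172 - 107}{-38967 + 4 i \sqrt{409}} = \frac{9065}{-38967 + 4 i \sqrt{409}}$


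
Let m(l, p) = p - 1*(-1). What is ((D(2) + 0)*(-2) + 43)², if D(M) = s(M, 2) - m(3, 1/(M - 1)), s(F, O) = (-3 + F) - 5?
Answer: 3481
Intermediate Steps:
s(F, O) = -8 + F
m(l, p) = 1 + p (m(l, p) = p + 1 = 1 + p)
D(M) = -9 + M - 1/(-1 + M) (D(M) = (-8 + M) - (1 + 1/(M - 1)) = (-8 + M) - (1 + 1/(-1 + M)) = (-8 + M) + (-1 - 1/(-1 + M)) = -9 + M - 1/(-1 + M))
((D(2) + 0)*(-2) + 43)² = (((-1 + (-1 + 2)*(-9 + 2))/(-1 + 2) + 0)*(-2) + 43)² = (((-1 + 1*(-7))/1 + 0)*(-2) + 43)² = ((1*(-1 - 7) + 0)*(-2) + 43)² = ((1*(-8) + 0)*(-2) + 43)² = ((-8 + 0)*(-2) + 43)² = (-8*(-2) + 43)² = (16 + 43)² = 59² = 3481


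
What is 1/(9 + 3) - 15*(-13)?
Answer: 2341/12 ≈ 195.08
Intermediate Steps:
1/(9 + 3) - 15*(-13) = 1/12 + 195 = 2341/12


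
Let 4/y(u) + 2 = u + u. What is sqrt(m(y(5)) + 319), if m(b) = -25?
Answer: 7*sqrt(6) ≈ 17.146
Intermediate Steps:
y(u) = 4/(-2 + 2*u) (y(u) = 4/(-2 + (u + u)) = 4/(-2 + 2*u))
sqrt(m(y(5)) + 319) = sqrt(-25 + 319) = sqrt(294) = 7*sqrt(6)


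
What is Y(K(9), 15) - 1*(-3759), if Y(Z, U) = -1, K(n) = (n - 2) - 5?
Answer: 3758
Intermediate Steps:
K(n) = -7 + n (K(n) = (-2 + n) - 5 = -7 + n)
Y(K(9), 15) - 1*(-3759) = -1 - 1*(-3759) = -1 + 3759 = 3758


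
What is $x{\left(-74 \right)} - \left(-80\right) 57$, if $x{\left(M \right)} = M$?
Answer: $4486$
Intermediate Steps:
$x{\left(-74 \right)} - \left(-80\right) 57 = -74 - \left(-80\right) 57 = -74 - -4560 = -74 + 4560 = 4486$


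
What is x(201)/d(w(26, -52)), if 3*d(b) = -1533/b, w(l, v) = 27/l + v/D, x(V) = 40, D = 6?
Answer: 1700/2847 ≈ 0.59712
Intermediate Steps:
w(l, v) = 27/l + v/6
d(b) = -511/b (d(b) = (-1533/b)/3 = -511/b)
x(201)/d(w(26, -52)) = 40/((-511/(27/26 + (1/6)*(-52)))) = 40/((-511/(27*(1/26) - 26/3))) = 40/((-511/(27/26 - 26/3))) = 40/((-511/(-595/78))) = 40/((-511*(-78/595))) = 40/(5694/85) = 40*(85/5694) = 1700/2847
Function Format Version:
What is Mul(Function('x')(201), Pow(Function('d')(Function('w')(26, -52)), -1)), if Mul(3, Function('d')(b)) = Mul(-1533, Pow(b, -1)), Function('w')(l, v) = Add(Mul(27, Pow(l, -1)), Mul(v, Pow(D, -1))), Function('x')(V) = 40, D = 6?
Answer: Rational(1700, 2847) ≈ 0.59712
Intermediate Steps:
Function('w')(l, v) = Add(Mul(27, Pow(l, -1)), Mul(Rational(1, 6), v)) (Function('w')(l, v) = Add(Mul(27, Pow(l, -1)), Mul(v, Pow(6, -1))) = Add(Mul(27, Pow(l, -1)), Mul(v, Rational(1, 6))) = Add(Mul(27, Pow(l, -1)), Mul(Rational(1, 6), v)))
Function('d')(b) = Mul(-511, Pow(b, -1)) (Function('d')(b) = Mul(Rational(1, 3), Mul(-1533, Pow(b, -1))) = Mul(-511, Pow(b, -1)))
Mul(Function('x')(201), Pow(Function('d')(Function('w')(26, -52)), -1)) = Mul(40, Pow(Mul(-511, Pow(Add(Mul(27, Pow(26, -1)), Mul(Rational(1, 6), -52)), -1)), -1)) = Mul(40, Pow(Mul(-511, Pow(Add(Mul(27, Rational(1, 26)), Rational(-26, 3)), -1)), -1)) = Mul(40, Pow(Mul(-511, Pow(Add(Rational(27, 26), Rational(-26, 3)), -1)), -1)) = Mul(40, Pow(Mul(-511, Pow(Rational(-595, 78), -1)), -1)) = Mul(40, Pow(Mul(-511, Rational(-78, 595)), -1)) = Mul(40, Pow(Rational(5694, 85), -1)) = Mul(40, Rational(85, 5694)) = Rational(1700, 2847)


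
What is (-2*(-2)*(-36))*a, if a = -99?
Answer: 14256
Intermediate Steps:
(-2*(-2)*(-36))*a = (-2*(-2)*(-36))*(-99) = (4*(-36))*(-99) = -144*(-99) = 14256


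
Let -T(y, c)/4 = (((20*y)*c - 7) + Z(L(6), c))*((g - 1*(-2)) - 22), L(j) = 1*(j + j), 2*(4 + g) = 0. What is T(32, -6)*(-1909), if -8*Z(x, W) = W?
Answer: 704879160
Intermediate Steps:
g = -4 (g = -4 + (1/2)*0 = -4 + 0 = -4)
L(j) = 2*j (L(j) = 1*(2*j) = 2*j)
Z(x, W) = -W/8
T(y, c) = -672 - 12*c + 1920*c*y (T(y, c) = -4*(((20*y)*c - 7) - c/8)*((-4 - 1*(-2)) - 22) = -4*((20*c*y - 7) - c/8)*((-4 + 2) - 22) = -4*((-7 + 20*c*y) - c/8)*(-2 - 22) = -4*(-7 - c/8 + 20*c*y)*(-24) = -4*(168 + 3*c - 480*c*y) = -672 - 12*c + 1920*c*y)
T(32, -6)*(-1909) = (-672 - 12*(-6) + 1920*(-6)*32)*(-1909) = (-672 + 72 - 368640)*(-1909) = -369240*(-1909) = 704879160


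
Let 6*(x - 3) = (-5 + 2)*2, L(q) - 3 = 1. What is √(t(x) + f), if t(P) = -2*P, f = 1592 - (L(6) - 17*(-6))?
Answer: √1482 ≈ 38.497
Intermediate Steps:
L(q) = 4 (L(q) = 3 + 1 = 4)
f = 1486 (f = 1592 - (4 - 17*(-6)) = 1592 - (4 + 102) = 1592 - 1*106 = 1592 - 106 = 1486)
x = 2 (x = 3 + ((-5 + 2)*2)/6 = 3 + (-3*2)/6 = 3 + (⅙)*(-6) = 3 - 1 = 2)
t(P) = -2*P
√(t(x) + f) = √(-2*2 + 1486) = √(-4 + 1486) = √1482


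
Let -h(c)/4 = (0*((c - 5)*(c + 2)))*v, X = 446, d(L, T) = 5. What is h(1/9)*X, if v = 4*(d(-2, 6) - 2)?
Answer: 0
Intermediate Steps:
v = 12 (v = 4*(5 - 2) = 4*3 = 12)
h(c) = 0 (h(c) = -4*0*((c - 5)*(c + 2))*12 = -4*0*((-5 + c)*(2 + c))*12 = -0*12 = -4*0 = 0)
h(1/9)*X = 0*446 = 0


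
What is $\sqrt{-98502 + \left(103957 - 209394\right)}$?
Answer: $i \sqrt{203939} \approx 451.6 i$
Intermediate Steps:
$\sqrt{-98502 + \left(103957 - 209394\right)} = \sqrt{-98502 - 105437} = \sqrt{-203939} = i \sqrt{203939}$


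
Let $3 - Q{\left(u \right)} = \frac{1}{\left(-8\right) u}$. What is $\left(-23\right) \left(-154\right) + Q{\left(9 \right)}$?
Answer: $\frac{255241}{72} \approx 3545.0$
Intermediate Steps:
$Q{\left(u \right)} = 3 + \frac{1}{8 u}$ ($Q{\left(u \right)} = 3 - \frac{1}{\left(-8\right) u} = 3 - - \frac{1}{8 u} = 3 + \frac{1}{8 u}$)
$\left(-23\right) \left(-154\right) + Q{\left(9 \right)} = \left(-23\right) \left(-154\right) + \left(3 + \frac{1}{8 \cdot 9}\right) = 3542 + \left(3 + \frac{1}{8} \cdot \frac{1}{9}\right) = 3542 + \left(3 + \frac{1}{72}\right) = 3542 + \frac{217}{72} = \frac{255241}{72}$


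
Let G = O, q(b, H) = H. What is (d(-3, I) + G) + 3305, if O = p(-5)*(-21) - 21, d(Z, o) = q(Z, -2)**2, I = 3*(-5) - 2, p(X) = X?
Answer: 3393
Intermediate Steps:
I = -17 (I = -15 - 2 = -17)
d(Z, o) = 4 (d(Z, o) = (-2)**2 = 4)
O = 84 (O = -5*(-21) - 21 = 105 - 21 = 84)
G = 84
(d(-3, I) + G) + 3305 = (4 + 84) + 3305 = 88 + 3305 = 3393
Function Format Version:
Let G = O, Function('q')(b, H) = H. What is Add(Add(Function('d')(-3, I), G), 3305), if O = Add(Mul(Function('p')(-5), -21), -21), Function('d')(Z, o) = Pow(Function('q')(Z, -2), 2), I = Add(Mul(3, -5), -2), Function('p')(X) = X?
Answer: 3393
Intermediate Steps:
I = -17 (I = Add(-15, -2) = -17)
Function('d')(Z, o) = 4 (Function('d')(Z, o) = Pow(-2, 2) = 4)
O = 84 (O = Add(Mul(-5, -21), -21) = Add(105, -21) = 84)
G = 84
Add(Add(Function('d')(-3, I), G), 3305) = Add(Add(4, 84), 3305) = Add(88, 3305) = 3393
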